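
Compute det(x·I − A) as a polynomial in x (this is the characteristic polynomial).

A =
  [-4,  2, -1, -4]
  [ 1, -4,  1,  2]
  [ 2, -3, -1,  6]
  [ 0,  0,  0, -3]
x^4 + 12*x^3 + 54*x^2 + 108*x + 81

Expanding det(x·I − A) (e.g. by cofactor expansion or by noting that A is similar to its Jordan form J, which has the same characteristic polynomial as A) gives
  χ_A(x) = x^4 + 12*x^3 + 54*x^2 + 108*x + 81
which factors as (x + 3)^4. The eigenvalues (with algebraic multiplicities) are λ = -3 with multiplicity 4.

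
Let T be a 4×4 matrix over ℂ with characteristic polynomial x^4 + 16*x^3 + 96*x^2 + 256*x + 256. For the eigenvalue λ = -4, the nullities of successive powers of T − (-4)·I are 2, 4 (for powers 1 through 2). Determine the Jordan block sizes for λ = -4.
Block sizes for λ = -4: [2, 2]

From the dimensions of kernels of powers, the number of Jordan blocks of size at least j is d_j − d_{j−1} where d_j = dim ker(N^j) (with d_0 = 0). Computing the differences gives [2, 2].
The number of blocks of size exactly k is (#blocks of size ≥ k) − (#blocks of size ≥ k + 1), so the partition is: 2 block(s) of size 2.
In nonincreasing order the block sizes are [2, 2].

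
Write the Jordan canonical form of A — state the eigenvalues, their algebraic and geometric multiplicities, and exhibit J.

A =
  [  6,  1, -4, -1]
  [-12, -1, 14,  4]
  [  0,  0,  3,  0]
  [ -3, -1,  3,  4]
J_3(3) ⊕ J_1(3)

The characteristic polynomial is
  det(x·I − A) = x^4 - 12*x^3 + 54*x^2 - 108*x + 81 = (x - 3)^4

Eigenvalues and multiplicities (the geometric multiplicity of λ is n − rank(A − λI), which equals the number of Jordan blocks for λ):
  λ = 3: algebraic multiplicity = 4, geometric multiplicity = 2

Determining the block sizes for each eigenvalue:
  λ = 3: with am = 4 and gm = 2, the partition is not yet determined (e.g. several partitions of 4 into 2 parts exist). Let N = A − (3)·I. Computing rank(N^1) = 2, rank(N^2) = 1, rank(N^3) = 0; the number of blocks of size ≥ j is rank(N^{j−1}) − rank(N^j), giving [2, 1, 1]. So we have 1 block(s) of size 3, 1 block(s) of size 1 → block sizes [3, 1]

Assembling the blocks gives a Jordan form
J =
  [3, 1, 0, 0]
  [0, 3, 1, 0]
  [0, 0, 3, 0]
  [0, 0, 0, 3]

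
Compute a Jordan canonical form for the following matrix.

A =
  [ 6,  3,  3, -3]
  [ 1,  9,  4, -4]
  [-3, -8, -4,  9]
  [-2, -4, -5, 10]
J_3(5) ⊕ J_1(6)

The characteristic polynomial is
  det(x·I − A) = x^4 - 21*x^3 + 165*x^2 - 575*x + 750 = (x - 6)*(x - 5)^3

Eigenvalues and multiplicities (the geometric multiplicity of λ is n − rank(A − λI), which equals the number of Jordan blocks for λ):
  λ = 5: algebraic multiplicity = 3, geometric multiplicity = 1
  λ = 6: algebraic multiplicity = 1, geometric multiplicity = 1

Determining the block sizes for each eigenvalue:
  λ = 5: one block (gm = 1), so the single block has size am = 3 → block sizes [3]
  λ = 6: one block (gm = 1), so the single block has size am = 1 → block sizes [1]

Assembling the blocks gives a Jordan form
J =
  [5, 1, 0, 0]
  [0, 5, 1, 0]
  [0, 0, 5, 0]
  [0, 0, 0, 6]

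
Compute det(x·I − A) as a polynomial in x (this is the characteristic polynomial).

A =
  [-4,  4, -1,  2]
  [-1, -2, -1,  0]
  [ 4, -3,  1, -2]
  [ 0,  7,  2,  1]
x^4 + 4*x^3 + 6*x^2 + 4*x + 1

Expanding det(x·I − A) (e.g. by cofactor expansion or by noting that A is similar to its Jordan form J, which has the same characteristic polynomial as A) gives
  χ_A(x) = x^4 + 4*x^3 + 6*x^2 + 4*x + 1
which factors as (x + 1)^4. The eigenvalues (with algebraic multiplicities) are λ = -1 with multiplicity 4.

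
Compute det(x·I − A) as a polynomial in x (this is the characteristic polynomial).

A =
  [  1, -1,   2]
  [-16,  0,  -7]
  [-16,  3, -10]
x^3 + 9*x^2 + 27*x + 27

Expanding det(x·I − A) (e.g. by cofactor expansion or by noting that A is similar to its Jordan form J, which has the same characteristic polynomial as A) gives
  χ_A(x) = x^3 + 9*x^2 + 27*x + 27
which factors as (x + 3)^3. The eigenvalues (with algebraic multiplicities) are λ = -3 with multiplicity 3.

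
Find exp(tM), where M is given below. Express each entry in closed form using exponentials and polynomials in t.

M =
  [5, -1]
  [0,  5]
e^{tM} =
  [exp(5*t), -t*exp(5*t)]
  [0, exp(5*t)]

Strategy: write M = P · J · P⁻¹ where J is a Jordan canonical form, so e^{tM} = P · e^{tJ} · P⁻¹, and e^{tJ} can be computed block-by-block.

M has Jordan form
J =
  [5, 1]
  [0, 5]
(up to reordering of blocks).

Per-block formulas:
  For a 2×2 Jordan block J_2(5): exp(t · J_2(5)) = e^(5t)·(I + t·N), where N is the 2×2 nilpotent shift.

After assembling e^{tJ} and conjugating by P, we get:

e^{tM} =
  [exp(5*t), -t*exp(5*t)]
  [0, exp(5*t)]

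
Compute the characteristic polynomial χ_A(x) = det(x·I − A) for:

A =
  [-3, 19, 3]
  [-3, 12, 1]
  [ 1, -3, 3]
x^3 - 12*x^2 + 48*x - 64

Expanding det(x·I − A) (e.g. by cofactor expansion or by noting that A is similar to its Jordan form J, which has the same characteristic polynomial as A) gives
  χ_A(x) = x^3 - 12*x^2 + 48*x - 64
which factors as (x - 4)^3. The eigenvalues (with algebraic multiplicities) are λ = 4 with multiplicity 3.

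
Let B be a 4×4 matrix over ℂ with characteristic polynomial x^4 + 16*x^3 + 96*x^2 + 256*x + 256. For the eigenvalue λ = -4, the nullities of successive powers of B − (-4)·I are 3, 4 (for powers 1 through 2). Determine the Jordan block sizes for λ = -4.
Block sizes for λ = -4: [2, 1, 1]

From the dimensions of kernels of powers, the number of Jordan blocks of size at least j is d_j − d_{j−1} where d_j = dim ker(N^j) (with d_0 = 0). Computing the differences gives [3, 1].
The number of blocks of size exactly k is (#blocks of size ≥ k) − (#blocks of size ≥ k + 1), so the partition is: 2 block(s) of size 1, 1 block(s) of size 2.
In nonincreasing order the block sizes are [2, 1, 1].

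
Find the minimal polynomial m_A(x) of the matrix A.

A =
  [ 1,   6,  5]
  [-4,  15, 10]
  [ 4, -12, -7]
x^2 - 6*x + 9

The characteristic polynomial is χ_A(x) = (x - 3)^3, so the eigenvalues are known. The minimal polynomial is
  m_A(x) = Π_λ (x − λ)^{k_λ}
where k_λ is the size of the *largest* Jordan block for λ (equivalently, the smallest k with (A − λI)^k v = 0 for every generalised eigenvector v of λ).

  λ = 3: largest Jordan block has size 2, contributing (x − 3)^2

So m_A(x) = (x - 3)^2 = x^2 - 6*x + 9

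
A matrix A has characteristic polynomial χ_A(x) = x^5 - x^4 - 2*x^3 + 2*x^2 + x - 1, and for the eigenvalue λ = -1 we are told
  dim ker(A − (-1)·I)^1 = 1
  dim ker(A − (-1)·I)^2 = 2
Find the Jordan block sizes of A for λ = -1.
Block sizes for λ = -1: [2]

From the dimensions of kernels of powers, the number of Jordan blocks of size at least j is d_j − d_{j−1} where d_j = dim ker(N^j) (with d_0 = 0). Computing the differences gives [1, 1].
The number of blocks of size exactly k is (#blocks of size ≥ k) − (#blocks of size ≥ k + 1), so the partition is: 1 block(s) of size 2.
In nonincreasing order the block sizes are [2].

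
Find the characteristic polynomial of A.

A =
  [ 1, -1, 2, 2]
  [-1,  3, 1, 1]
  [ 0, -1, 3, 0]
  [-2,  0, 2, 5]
x^4 - 12*x^3 + 54*x^2 - 108*x + 81

Expanding det(x·I − A) (e.g. by cofactor expansion or by noting that A is similar to its Jordan form J, which has the same characteristic polynomial as A) gives
  χ_A(x) = x^4 - 12*x^3 + 54*x^2 - 108*x + 81
which factors as (x - 3)^4. The eigenvalues (with algebraic multiplicities) are λ = 3 with multiplicity 4.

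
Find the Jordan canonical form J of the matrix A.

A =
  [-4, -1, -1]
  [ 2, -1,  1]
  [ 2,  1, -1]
J_2(-2) ⊕ J_1(-2)

The characteristic polynomial is
  det(x·I − A) = x^3 + 6*x^2 + 12*x + 8 = (x + 2)^3

Eigenvalues and multiplicities (the geometric multiplicity of λ is n − rank(A − λI), which equals the number of Jordan blocks for λ):
  λ = -2: algebraic multiplicity = 3, geometric multiplicity = 2

Determining the block sizes for each eigenvalue:
  λ = -2: 2 blocks summing to 3 forces exactly one block of size 2 and the rest size 1 → block sizes [2, 1]

Assembling the blocks gives a Jordan form
J =
  [-2,  1,  0]
  [ 0, -2,  0]
  [ 0,  0, -2]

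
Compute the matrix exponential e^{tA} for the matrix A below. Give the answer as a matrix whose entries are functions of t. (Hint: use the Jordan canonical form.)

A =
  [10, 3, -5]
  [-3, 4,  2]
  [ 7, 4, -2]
e^{tA} =
  [-4*t^2*exp(4*t) + 6*t*exp(4*t) + exp(4*t), -t^2*exp(4*t) + 3*t*exp(4*t), 3*t^2*exp(4*t) - 5*t*exp(4*t)]
  [-2*t^2*exp(4*t) - 3*t*exp(4*t), -t^2*exp(4*t)/2 + exp(4*t), 3*t^2*exp(4*t)/2 + 2*t*exp(4*t)]
  [-6*t^2*exp(4*t) + 7*t*exp(4*t), -3*t^2*exp(4*t)/2 + 4*t*exp(4*t), 9*t^2*exp(4*t)/2 - 6*t*exp(4*t) + exp(4*t)]

Strategy: write A = P · J · P⁻¹ where J is a Jordan canonical form, so e^{tA} = P · e^{tJ} · P⁻¹, and e^{tJ} can be computed block-by-block.

A has Jordan form
J =
  [4, 1, 0]
  [0, 4, 1]
  [0, 0, 4]
(up to reordering of blocks).

Per-block formulas:
  For a 3×3 Jordan block J_3(4): exp(t · J_3(4)) = e^(4t)·(I + t·N + (t^2/2)·N^2), where N is the 3×3 nilpotent shift.

After assembling e^{tJ} and conjugating by P, we get:

e^{tA} =
  [-4*t^2*exp(4*t) + 6*t*exp(4*t) + exp(4*t), -t^2*exp(4*t) + 3*t*exp(4*t), 3*t^2*exp(4*t) - 5*t*exp(4*t)]
  [-2*t^2*exp(4*t) - 3*t*exp(4*t), -t^2*exp(4*t)/2 + exp(4*t), 3*t^2*exp(4*t)/2 + 2*t*exp(4*t)]
  [-6*t^2*exp(4*t) + 7*t*exp(4*t), -3*t^2*exp(4*t)/2 + 4*t*exp(4*t), 9*t^2*exp(4*t)/2 - 6*t*exp(4*t) + exp(4*t)]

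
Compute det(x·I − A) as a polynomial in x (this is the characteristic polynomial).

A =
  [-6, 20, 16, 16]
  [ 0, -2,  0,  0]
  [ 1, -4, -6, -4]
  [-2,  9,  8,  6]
x^4 + 8*x^3 + 24*x^2 + 32*x + 16

Expanding det(x·I − A) (e.g. by cofactor expansion or by noting that A is similar to its Jordan form J, which has the same characteristic polynomial as A) gives
  χ_A(x) = x^4 + 8*x^3 + 24*x^2 + 32*x + 16
which factors as (x + 2)^4. The eigenvalues (with algebraic multiplicities) are λ = -2 with multiplicity 4.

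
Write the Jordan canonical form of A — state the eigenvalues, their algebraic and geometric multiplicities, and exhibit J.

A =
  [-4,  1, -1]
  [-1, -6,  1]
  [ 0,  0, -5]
J_2(-5) ⊕ J_1(-5)

The characteristic polynomial is
  det(x·I − A) = x^3 + 15*x^2 + 75*x + 125 = (x + 5)^3

Eigenvalues and multiplicities (the geometric multiplicity of λ is n − rank(A − λI), which equals the number of Jordan blocks for λ):
  λ = -5: algebraic multiplicity = 3, geometric multiplicity = 2

Determining the block sizes for each eigenvalue:
  λ = -5: 2 blocks summing to 3 forces exactly one block of size 2 and the rest size 1 → block sizes [2, 1]

Assembling the blocks gives a Jordan form
J =
  [-5,  1,  0]
  [ 0, -5,  0]
  [ 0,  0, -5]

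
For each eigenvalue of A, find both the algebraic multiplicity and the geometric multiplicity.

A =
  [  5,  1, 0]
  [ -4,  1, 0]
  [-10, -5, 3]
λ = 3: alg = 3, geom = 2

Step 1 — factor the characteristic polynomial to read off the algebraic multiplicities:
  χ_A(x) = (x - 3)^3

Step 2 — compute geometric multiplicities via the rank-nullity identity g(λ) = n − rank(A − λI):
  rank(A − (3)·I) = 1, so dim ker(A − (3)·I) = n − 1 = 2

Summary:
  λ = 3: algebraic multiplicity = 3, geometric multiplicity = 2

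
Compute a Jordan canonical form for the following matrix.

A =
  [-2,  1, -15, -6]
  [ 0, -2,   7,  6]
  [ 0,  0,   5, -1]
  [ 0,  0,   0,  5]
J_2(-2) ⊕ J_2(5)

The characteristic polynomial is
  det(x·I − A) = x^4 - 6*x^3 - 11*x^2 + 60*x + 100 = (x - 5)^2*(x + 2)^2

Eigenvalues and multiplicities (the geometric multiplicity of λ is n − rank(A − λI), which equals the number of Jordan blocks for λ):
  λ = -2: algebraic multiplicity = 2, geometric multiplicity = 1
  λ = 5: algebraic multiplicity = 2, geometric multiplicity = 1

Determining the block sizes for each eigenvalue:
  λ = -2: one block (gm = 1), so the single block has size am = 2 → block sizes [2]
  λ = 5: one block (gm = 1), so the single block has size am = 2 → block sizes [2]

Assembling the blocks gives a Jordan form
J =
  [-2,  1, 0, 0]
  [ 0, -2, 0, 0]
  [ 0,  0, 5, 1]
  [ 0,  0, 0, 5]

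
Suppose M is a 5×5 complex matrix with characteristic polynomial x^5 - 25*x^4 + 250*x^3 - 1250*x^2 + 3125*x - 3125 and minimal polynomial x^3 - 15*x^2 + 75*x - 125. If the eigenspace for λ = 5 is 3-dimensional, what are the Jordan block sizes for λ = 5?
Block sizes for λ = 5: [3, 1, 1]

Step 1 — from the characteristic polynomial, algebraic multiplicity of λ = 5 is 5. From dim ker(M − (5)·I) = 3, there are exactly 3 Jordan blocks for λ = 5.
Step 2 — from the minimal polynomial, the factor (x − 5)^3 tells us the largest block for λ = 5 has size 3.
Step 3 — with total size 5, 3 blocks, and largest block 3, the block sizes (in nonincreasing order) are [3, 1, 1].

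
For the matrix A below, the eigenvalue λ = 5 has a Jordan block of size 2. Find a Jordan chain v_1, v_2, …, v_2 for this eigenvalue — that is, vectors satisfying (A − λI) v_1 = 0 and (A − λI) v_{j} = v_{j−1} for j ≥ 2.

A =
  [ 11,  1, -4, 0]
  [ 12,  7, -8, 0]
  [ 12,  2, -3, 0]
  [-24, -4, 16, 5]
A Jordan chain for λ = 5 of length 2:
v_1 = (6, 12, 12, -24)ᵀ
v_2 = (1, 0, 0, 0)ᵀ

Let N = A − (5)·I. We want v_2 with N^2 v_2 = 0 but N^1 v_2 ≠ 0; then v_{j-1} := N · v_j for j = 2, …, 2.

Pick v_2 = (1, 0, 0, 0)ᵀ.
Then v_1 = N · v_2 = (6, 12, 12, -24)ᵀ.

Sanity check: (A − (5)·I) v_1 = (0, 0, 0, 0)ᵀ = 0. ✓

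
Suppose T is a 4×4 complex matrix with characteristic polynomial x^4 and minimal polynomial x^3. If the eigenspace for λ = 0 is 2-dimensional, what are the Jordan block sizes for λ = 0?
Block sizes for λ = 0: [3, 1]

Step 1 — from the characteristic polynomial, algebraic multiplicity of λ = 0 is 4. From dim ker(T − (0)·I) = 2, there are exactly 2 Jordan blocks for λ = 0.
Step 2 — from the minimal polynomial, the factor (x − 0)^3 tells us the largest block for λ = 0 has size 3.
Step 3 — with total size 4, 2 blocks, and largest block 3, the block sizes (in nonincreasing order) are [3, 1].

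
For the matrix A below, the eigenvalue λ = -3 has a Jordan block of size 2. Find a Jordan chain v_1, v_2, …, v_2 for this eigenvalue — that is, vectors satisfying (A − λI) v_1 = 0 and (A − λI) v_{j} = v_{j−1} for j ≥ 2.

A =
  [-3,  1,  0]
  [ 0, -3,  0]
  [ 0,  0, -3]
A Jordan chain for λ = -3 of length 2:
v_1 = (1, 0, 0)ᵀ
v_2 = (0, 1, 0)ᵀ

Let N = A − (-3)·I. We want v_2 with N^2 v_2 = 0 but N^1 v_2 ≠ 0; then v_{j-1} := N · v_j for j = 2, …, 2.

Pick v_2 = (0, 1, 0)ᵀ.
Then v_1 = N · v_2 = (1, 0, 0)ᵀ.

Sanity check: (A − (-3)·I) v_1 = (0, 0, 0)ᵀ = 0. ✓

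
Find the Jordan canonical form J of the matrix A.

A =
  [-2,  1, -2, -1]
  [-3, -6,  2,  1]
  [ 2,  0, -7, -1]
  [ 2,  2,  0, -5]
J_2(-5) ⊕ J_2(-5)

The characteristic polynomial is
  det(x·I − A) = x^4 + 20*x^3 + 150*x^2 + 500*x + 625 = (x + 5)^4

Eigenvalues and multiplicities (the geometric multiplicity of λ is n − rank(A − λI), which equals the number of Jordan blocks for λ):
  λ = -5: algebraic multiplicity = 4, geometric multiplicity = 2

Determining the block sizes for each eigenvalue:
  λ = -5: with am = 4 and gm = 2, the partition is not yet determined (e.g. several partitions of 4 into 2 parts exist). Let N = A − (-5)·I. Computing rank(N^1) = 2, rank(N^2) = 0; the number of blocks of size ≥ j is rank(N^{j−1}) − rank(N^j), giving [2, 2]. So we have 2 block(s) of size 2 → block sizes [2, 2]

Assembling the blocks gives a Jordan form
J =
  [-5,  1,  0,  0]
  [ 0, -5,  0,  0]
  [ 0,  0, -5,  1]
  [ 0,  0,  0, -5]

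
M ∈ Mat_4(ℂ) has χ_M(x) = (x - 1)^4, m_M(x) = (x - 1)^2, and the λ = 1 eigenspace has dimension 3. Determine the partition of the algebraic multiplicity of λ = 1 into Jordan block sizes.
Block sizes for λ = 1: [2, 1, 1]

Step 1 — from the characteristic polynomial, algebraic multiplicity of λ = 1 is 4. From dim ker(M − (1)·I) = 3, there are exactly 3 Jordan blocks for λ = 1.
Step 2 — from the minimal polynomial, the factor (x − 1)^2 tells us the largest block for λ = 1 has size 2.
Step 3 — with total size 4, 3 blocks, and largest block 2, the block sizes (in nonincreasing order) are [2, 1, 1].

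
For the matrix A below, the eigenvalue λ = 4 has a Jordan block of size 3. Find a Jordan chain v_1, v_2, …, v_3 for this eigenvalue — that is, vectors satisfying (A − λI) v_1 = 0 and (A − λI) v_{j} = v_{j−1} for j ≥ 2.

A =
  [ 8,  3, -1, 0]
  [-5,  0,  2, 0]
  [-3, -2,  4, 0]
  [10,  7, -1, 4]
A Jordan chain for λ = 4 of length 3:
v_1 = (4, -6, -2, 8)ᵀ
v_2 = (4, -5, -3, 10)ᵀ
v_3 = (1, 0, 0, 0)ᵀ

Let N = A − (4)·I. We want v_3 with N^3 v_3 = 0 but N^2 v_3 ≠ 0; then v_{j-1} := N · v_j for j = 3, …, 2.

Pick v_3 = (1, 0, 0, 0)ᵀ.
Then v_2 = N · v_3 = (4, -5, -3, 10)ᵀ.
Then v_1 = N · v_2 = (4, -6, -2, 8)ᵀ.

Sanity check: (A − (4)·I) v_1 = (0, 0, 0, 0)ᵀ = 0. ✓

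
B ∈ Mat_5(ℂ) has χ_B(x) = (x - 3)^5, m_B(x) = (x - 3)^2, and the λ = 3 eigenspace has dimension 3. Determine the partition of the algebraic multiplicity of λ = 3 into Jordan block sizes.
Block sizes for λ = 3: [2, 2, 1]

Step 1 — from the characteristic polynomial, algebraic multiplicity of λ = 3 is 5. From dim ker(B − (3)·I) = 3, there are exactly 3 Jordan blocks for λ = 3.
Step 2 — from the minimal polynomial, the factor (x − 3)^2 tells us the largest block for λ = 3 has size 2.
Step 3 — with total size 5, 3 blocks, and largest block 2, the block sizes (in nonincreasing order) are [2, 2, 1].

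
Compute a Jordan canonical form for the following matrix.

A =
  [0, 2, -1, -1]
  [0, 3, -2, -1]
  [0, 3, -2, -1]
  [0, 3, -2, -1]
J_2(0) ⊕ J_2(0)

The characteristic polynomial is
  det(x·I − A) = x^4

Eigenvalues and multiplicities (the geometric multiplicity of λ is n − rank(A − λI), which equals the number of Jordan blocks for λ):
  λ = 0: algebraic multiplicity = 4, geometric multiplicity = 2

Determining the block sizes for each eigenvalue:
  λ = 0: with am = 4 and gm = 2, the partition is not yet determined (e.g. several partitions of 4 into 2 parts exist). Let N = A − (0)·I. Computing rank(N^1) = 2, rank(N^2) = 0; the number of blocks of size ≥ j is rank(N^{j−1}) − rank(N^j), giving [2, 2]. So we have 2 block(s) of size 2 → block sizes [2, 2]

Assembling the blocks gives a Jordan form
J =
  [0, 1, 0, 0]
  [0, 0, 0, 0]
  [0, 0, 0, 1]
  [0, 0, 0, 0]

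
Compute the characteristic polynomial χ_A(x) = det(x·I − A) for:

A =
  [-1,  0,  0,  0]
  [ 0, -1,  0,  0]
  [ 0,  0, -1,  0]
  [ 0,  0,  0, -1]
x^4 + 4*x^3 + 6*x^2 + 4*x + 1

Expanding det(x·I − A) (e.g. by cofactor expansion or by noting that A is similar to its Jordan form J, which has the same characteristic polynomial as A) gives
  χ_A(x) = x^4 + 4*x^3 + 6*x^2 + 4*x + 1
which factors as (x + 1)^4. The eigenvalues (with algebraic multiplicities) are λ = -1 with multiplicity 4.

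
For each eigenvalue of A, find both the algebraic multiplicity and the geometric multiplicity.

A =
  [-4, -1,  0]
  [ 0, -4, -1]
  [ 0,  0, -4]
λ = -4: alg = 3, geom = 1

Step 1 — factor the characteristic polynomial to read off the algebraic multiplicities:
  χ_A(x) = (x + 4)^3

Step 2 — compute geometric multiplicities via the rank-nullity identity g(λ) = n − rank(A − λI):
  rank(A − (-4)·I) = 2, so dim ker(A − (-4)·I) = n − 2 = 1

Summary:
  λ = -4: algebraic multiplicity = 3, geometric multiplicity = 1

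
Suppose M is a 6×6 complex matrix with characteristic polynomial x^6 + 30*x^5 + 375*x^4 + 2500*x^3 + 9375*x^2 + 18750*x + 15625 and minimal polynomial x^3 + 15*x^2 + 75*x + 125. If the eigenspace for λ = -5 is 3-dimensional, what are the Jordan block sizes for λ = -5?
Block sizes for λ = -5: [3, 2, 1]

Step 1 — from the characteristic polynomial, algebraic multiplicity of λ = -5 is 6. From dim ker(M − (-5)·I) = 3, there are exactly 3 Jordan blocks for λ = -5.
Step 2 — from the minimal polynomial, the factor (x + 5)^3 tells us the largest block for λ = -5 has size 3.
Step 3 — with total size 6, 3 blocks, and largest block 3, the block sizes (in nonincreasing order) are [3, 2, 1].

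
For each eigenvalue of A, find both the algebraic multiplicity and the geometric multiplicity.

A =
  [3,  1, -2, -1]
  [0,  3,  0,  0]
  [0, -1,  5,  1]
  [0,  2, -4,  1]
λ = 3: alg = 4, geom = 3

Step 1 — factor the characteristic polynomial to read off the algebraic multiplicities:
  χ_A(x) = (x - 3)^4

Step 2 — compute geometric multiplicities via the rank-nullity identity g(λ) = n − rank(A − λI):
  rank(A − (3)·I) = 1, so dim ker(A − (3)·I) = n − 1 = 3

Summary:
  λ = 3: algebraic multiplicity = 4, geometric multiplicity = 3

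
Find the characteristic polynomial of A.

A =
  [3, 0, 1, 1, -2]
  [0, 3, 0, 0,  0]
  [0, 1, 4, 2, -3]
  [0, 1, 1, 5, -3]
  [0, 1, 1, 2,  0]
x^5 - 15*x^4 + 90*x^3 - 270*x^2 + 405*x - 243

Expanding det(x·I − A) (e.g. by cofactor expansion or by noting that A is similar to its Jordan form J, which has the same characteristic polynomial as A) gives
  χ_A(x) = x^5 - 15*x^4 + 90*x^3 - 270*x^2 + 405*x - 243
which factors as (x - 3)^5. The eigenvalues (with algebraic multiplicities) are λ = 3 with multiplicity 5.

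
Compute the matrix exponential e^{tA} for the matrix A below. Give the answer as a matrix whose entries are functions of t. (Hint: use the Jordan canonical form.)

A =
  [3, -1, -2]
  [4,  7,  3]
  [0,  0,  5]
e^{tA} =
  [-2*t*exp(5*t) + exp(5*t), -t*exp(5*t), t^2*exp(5*t)/2 - 2*t*exp(5*t)]
  [4*t*exp(5*t), 2*t*exp(5*t) + exp(5*t), -t^2*exp(5*t) + 3*t*exp(5*t)]
  [0, 0, exp(5*t)]

Strategy: write A = P · J · P⁻¹ where J is a Jordan canonical form, so e^{tA} = P · e^{tJ} · P⁻¹, and e^{tJ} can be computed block-by-block.

A has Jordan form
J =
  [5, 1, 0]
  [0, 5, 1]
  [0, 0, 5]
(up to reordering of blocks).

Per-block formulas:
  For a 3×3 Jordan block J_3(5): exp(t · J_3(5)) = e^(5t)·(I + t·N + (t^2/2)·N^2), where N is the 3×3 nilpotent shift.

After assembling e^{tJ} and conjugating by P, we get:

e^{tA} =
  [-2*t*exp(5*t) + exp(5*t), -t*exp(5*t), t^2*exp(5*t)/2 - 2*t*exp(5*t)]
  [4*t*exp(5*t), 2*t*exp(5*t) + exp(5*t), -t^2*exp(5*t) + 3*t*exp(5*t)]
  [0, 0, exp(5*t)]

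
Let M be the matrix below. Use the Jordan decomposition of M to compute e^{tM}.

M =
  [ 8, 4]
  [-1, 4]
e^{tM} =
  [2*t*exp(6*t) + exp(6*t), 4*t*exp(6*t)]
  [-t*exp(6*t), -2*t*exp(6*t) + exp(6*t)]

Strategy: write M = P · J · P⁻¹ where J is a Jordan canonical form, so e^{tM} = P · e^{tJ} · P⁻¹, and e^{tJ} can be computed block-by-block.

M has Jordan form
J =
  [6, 1]
  [0, 6]
(up to reordering of blocks).

Per-block formulas:
  For a 2×2 Jordan block J_2(6): exp(t · J_2(6)) = e^(6t)·(I + t·N), where N is the 2×2 nilpotent shift.

After assembling e^{tJ} and conjugating by P, we get:

e^{tM} =
  [2*t*exp(6*t) + exp(6*t), 4*t*exp(6*t)]
  [-t*exp(6*t), -2*t*exp(6*t) + exp(6*t)]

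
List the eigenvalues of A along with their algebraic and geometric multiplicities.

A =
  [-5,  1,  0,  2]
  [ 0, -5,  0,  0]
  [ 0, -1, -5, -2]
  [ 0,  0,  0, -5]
λ = -5: alg = 4, geom = 3

Step 1 — factor the characteristic polynomial to read off the algebraic multiplicities:
  χ_A(x) = (x + 5)^4

Step 2 — compute geometric multiplicities via the rank-nullity identity g(λ) = n − rank(A − λI):
  rank(A − (-5)·I) = 1, so dim ker(A − (-5)·I) = n − 1 = 3

Summary:
  λ = -5: algebraic multiplicity = 4, geometric multiplicity = 3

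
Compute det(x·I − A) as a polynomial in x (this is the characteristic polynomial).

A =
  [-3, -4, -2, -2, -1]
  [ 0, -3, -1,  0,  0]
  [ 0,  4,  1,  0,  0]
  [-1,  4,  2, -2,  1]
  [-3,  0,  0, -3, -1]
x^5 + 8*x^4 + 22*x^3 + 28*x^2 + 17*x + 4

Expanding det(x·I − A) (e.g. by cofactor expansion or by noting that A is similar to its Jordan form J, which has the same characteristic polynomial as A) gives
  χ_A(x) = x^5 + 8*x^4 + 22*x^3 + 28*x^2 + 17*x + 4
which factors as (x + 1)^4*(x + 4). The eigenvalues (with algebraic multiplicities) are λ = -4 with multiplicity 1, λ = -1 with multiplicity 4.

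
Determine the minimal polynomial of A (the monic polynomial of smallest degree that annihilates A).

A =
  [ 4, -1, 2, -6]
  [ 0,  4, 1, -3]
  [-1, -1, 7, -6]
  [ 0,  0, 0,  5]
x^3 - 15*x^2 + 75*x - 125

The characteristic polynomial is χ_A(x) = (x - 5)^4, so the eigenvalues are known. The minimal polynomial is
  m_A(x) = Π_λ (x − λ)^{k_λ}
where k_λ is the size of the *largest* Jordan block for λ (equivalently, the smallest k with (A − λI)^k v = 0 for every generalised eigenvector v of λ).

  λ = 5: largest Jordan block has size 3, contributing (x − 5)^3

So m_A(x) = (x - 5)^3 = x^3 - 15*x^2 + 75*x - 125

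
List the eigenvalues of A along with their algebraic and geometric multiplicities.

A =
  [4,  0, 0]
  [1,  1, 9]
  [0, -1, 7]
λ = 4: alg = 3, geom = 1

Step 1 — factor the characteristic polynomial to read off the algebraic multiplicities:
  χ_A(x) = (x - 4)^3

Step 2 — compute geometric multiplicities via the rank-nullity identity g(λ) = n − rank(A − λI):
  rank(A − (4)·I) = 2, so dim ker(A − (4)·I) = n − 2 = 1

Summary:
  λ = 4: algebraic multiplicity = 3, geometric multiplicity = 1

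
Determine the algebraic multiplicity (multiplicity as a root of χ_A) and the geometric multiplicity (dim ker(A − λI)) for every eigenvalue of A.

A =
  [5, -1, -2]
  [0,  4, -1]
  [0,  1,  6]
λ = 5: alg = 3, geom = 1

Step 1 — factor the characteristic polynomial to read off the algebraic multiplicities:
  χ_A(x) = (x - 5)^3

Step 2 — compute geometric multiplicities via the rank-nullity identity g(λ) = n − rank(A − λI):
  rank(A − (5)·I) = 2, so dim ker(A − (5)·I) = n − 2 = 1

Summary:
  λ = 5: algebraic multiplicity = 3, geometric multiplicity = 1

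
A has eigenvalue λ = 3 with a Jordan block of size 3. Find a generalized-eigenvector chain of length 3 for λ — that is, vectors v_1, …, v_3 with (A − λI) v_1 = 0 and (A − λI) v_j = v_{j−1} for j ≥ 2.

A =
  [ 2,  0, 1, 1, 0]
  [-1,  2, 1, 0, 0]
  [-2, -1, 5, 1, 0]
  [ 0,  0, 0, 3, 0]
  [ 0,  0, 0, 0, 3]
A Jordan chain for λ = 3 of length 3:
v_1 = (-1, 0, -1, 0, 0)ᵀ
v_2 = (-1, -1, -2, 0, 0)ᵀ
v_3 = (1, 0, 0, 0, 0)ᵀ

Let N = A − (3)·I. We want v_3 with N^3 v_3 = 0 but N^2 v_3 ≠ 0; then v_{j-1} := N · v_j for j = 3, …, 2.

Pick v_3 = (1, 0, 0, 0, 0)ᵀ.
Then v_2 = N · v_3 = (-1, -1, -2, 0, 0)ᵀ.
Then v_1 = N · v_2 = (-1, 0, -1, 0, 0)ᵀ.

Sanity check: (A − (3)·I) v_1 = (0, 0, 0, 0, 0)ᵀ = 0. ✓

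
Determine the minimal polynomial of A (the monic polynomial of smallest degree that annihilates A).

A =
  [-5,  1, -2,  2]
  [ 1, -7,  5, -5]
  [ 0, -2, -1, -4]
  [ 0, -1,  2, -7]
x^3 + 15*x^2 + 75*x + 125

The characteristic polynomial is χ_A(x) = (x + 5)^4, so the eigenvalues are known. The minimal polynomial is
  m_A(x) = Π_λ (x − λ)^{k_λ}
where k_λ is the size of the *largest* Jordan block for λ (equivalently, the smallest k with (A − λI)^k v = 0 for every generalised eigenvector v of λ).

  λ = -5: largest Jordan block has size 3, contributing (x + 5)^3

So m_A(x) = (x + 5)^3 = x^3 + 15*x^2 + 75*x + 125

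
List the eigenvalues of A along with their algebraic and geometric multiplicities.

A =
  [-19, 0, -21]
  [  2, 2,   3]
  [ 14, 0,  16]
λ = -5: alg = 1, geom = 1; λ = 2: alg = 2, geom = 1

Step 1 — factor the characteristic polynomial to read off the algebraic multiplicities:
  χ_A(x) = (x - 2)^2*(x + 5)

Step 2 — compute geometric multiplicities via the rank-nullity identity g(λ) = n − rank(A − λI):
  rank(A − (-5)·I) = 2, so dim ker(A − (-5)·I) = n − 2 = 1
  rank(A − (2)·I) = 2, so dim ker(A − (2)·I) = n − 2 = 1

Summary:
  λ = -5: algebraic multiplicity = 1, geometric multiplicity = 1
  λ = 2: algebraic multiplicity = 2, geometric multiplicity = 1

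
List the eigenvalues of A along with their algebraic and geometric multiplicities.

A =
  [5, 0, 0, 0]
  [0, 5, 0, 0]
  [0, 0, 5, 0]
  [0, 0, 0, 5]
λ = 5: alg = 4, geom = 4

Step 1 — factor the characteristic polynomial to read off the algebraic multiplicities:
  χ_A(x) = (x - 5)^4

Step 2 — compute geometric multiplicities via the rank-nullity identity g(λ) = n − rank(A − λI):
  rank(A − (5)·I) = 0, so dim ker(A − (5)·I) = n − 0 = 4

Summary:
  λ = 5: algebraic multiplicity = 4, geometric multiplicity = 4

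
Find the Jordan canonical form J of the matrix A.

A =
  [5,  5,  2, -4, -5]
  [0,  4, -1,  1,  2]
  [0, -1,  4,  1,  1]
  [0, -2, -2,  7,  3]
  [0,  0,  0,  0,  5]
J_3(5) ⊕ J_2(5)

The characteristic polynomial is
  det(x·I − A) = x^5 - 25*x^4 + 250*x^3 - 1250*x^2 + 3125*x - 3125 = (x - 5)^5

Eigenvalues and multiplicities (the geometric multiplicity of λ is n − rank(A − λI), which equals the number of Jordan blocks for λ):
  λ = 5: algebraic multiplicity = 5, geometric multiplicity = 2

Determining the block sizes for each eigenvalue:
  λ = 5: with am = 5 and gm = 2, the partition is not yet determined (e.g. several partitions of 5 into 2 parts exist). Let N = A − (5)·I. Computing rank(N^1) = 3, rank(N^2) = 1, rank(N^3) = 0; the number of blocks of size ≥ j is rank(N^{j−1}) − rank(N^j), giving [2, 2, 1]. So we have 1 block(s) of size 3, 1 block(s) of size 2 → block sizes [3, 2]

Assembling the blocks gives a Jordan form
J =
  [5, 1, 0, 0, 0]
  [0, 5, 1, 0, 0]
  [0, 0, 5, 0, 0]
  [0, 0, 0, 5, 1]
  [0, 0, 0, 0, 5]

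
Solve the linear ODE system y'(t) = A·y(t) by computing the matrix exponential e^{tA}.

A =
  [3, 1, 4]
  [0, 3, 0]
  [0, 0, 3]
e^{tA} =
  [exp(3*t), t*exp(3*t), 4*t*exp(3*t)]
  [0, exp(3*t), 0]
  [0, 0, exp(3*t)]

Strategy: write A = P · J · P⁻¹ where J is a Jordan canonical form, so e^{tA} = P · e^{tJ} · P⁻¹, and e^{tJ} can be computed block-by-block.

A has Jordan form
J =
  [3, 1, 0]
  [0, 3, 0]
  [0, 0, 3]
(up to reordering of blocks).

Per-block formulas:
  For a 1×1 block at λ = 3: exp(t · [3]) = [e^(3t)].
  For a 2×2 Jordan block J_2(3): exp(t · J_2(3)) = e^(3t)·(I + t·N), where N is the 2×2 nilpotent shift.

After assembling e^{tJ} and conjugating by P, we get:

e^{tA} =
  [exp(3*t), t*exp(3*t), 4*t*exp(3*t)]
  [0, exp(3*t), 0]
  [0, 0, exp(3*t)]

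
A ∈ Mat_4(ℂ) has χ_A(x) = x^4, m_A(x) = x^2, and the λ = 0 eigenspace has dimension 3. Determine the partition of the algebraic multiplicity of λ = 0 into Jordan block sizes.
Block sizes for λ = 0: [2, 1, 1]

Step 1 — from the characteristic polynomial, algebraic multiplicity of λ = 0 is 4. From dim ker(A − (0)·I) = 3, there are exactly 3 Jordan blocks for λ = 0.
Step 2 — from the minimal polynomial, the factor (x − 0)^2 tells us the largest block for λ = 0 has size 2.
Step 3 — with total size 4, 3 blocks, and largest block 2, the block sizes (in nonincreasing order) are [2, 1, 1].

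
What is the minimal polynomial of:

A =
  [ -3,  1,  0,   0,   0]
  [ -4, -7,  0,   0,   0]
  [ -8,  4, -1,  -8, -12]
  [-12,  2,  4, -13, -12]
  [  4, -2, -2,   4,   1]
x^3 + 13*x^2 + 55*x + 75

The characteristic polynomial is χ_A(x) = (x + 3)*(x + 5)^4, so the eigenvalues are known. The minimal polynomial is
  m_A(x) = Π_λ (x − λ)^{k_λ}
where k_λ is the size of the *largest* Jordan block for λ (equivalently, the smallest k with (A − λI)^k v = 0 for every generalised eigenvector v of λ).

  λ = -5: largest Jordan block has size 2, contributing (x + 5)^2
  λ = -3: largest Jordan block has size 1, contributing (x + 3)

So m_A(x) = (x + 3)*(x + 5)^2 = x^3 + 13*x^2 + 55*x + 75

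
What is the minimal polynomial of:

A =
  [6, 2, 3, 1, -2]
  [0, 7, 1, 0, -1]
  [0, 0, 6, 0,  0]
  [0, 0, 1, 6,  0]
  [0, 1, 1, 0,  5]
x^3 - 18*x^2 + 108*x - 216

The characteristic polynomial is χ_A(x) = (x - 6)^5, so the eigenvalues are known. The minimal polynomial is
  m_A(x) = Π_λ (x − λ)^{k_λ}
where k_λ is the size of the *largest* Jordan block for λ (equivalently, the smallest k with (A − λI)^k v = 0 for every generalised eigenvector v of λ).

  λ = 6: largest Jordan block has size 3, contributing (x − 6)^3

So m_A(x) = (x - 6)^3 = x^3 - 18*x^2 + 108*x - 216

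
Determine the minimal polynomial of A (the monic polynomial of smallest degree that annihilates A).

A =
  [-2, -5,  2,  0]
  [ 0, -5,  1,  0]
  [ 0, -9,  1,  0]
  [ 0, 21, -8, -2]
x^3 + 6*x^2 + 12*x + 8

The characteristic polynomial is χ_A(x) = (x + 2)^4, so the eigenvalues are known. The minimal polynomial is
  m_A(x) = Π_λ (x − λ)^{k_λ}
where k_λ is the size of the *largest* Jordan block for λ (equivalently, the smallest k with (A − λI)^k v = 0 for every generalised eigenvector v of λ).

  λ = -2: largest Jordan block has size 3, contributing (x + 2)^3

So m_A(x) = (x + 2)^3 = x^3 + 6*x^2 + 12*x + 8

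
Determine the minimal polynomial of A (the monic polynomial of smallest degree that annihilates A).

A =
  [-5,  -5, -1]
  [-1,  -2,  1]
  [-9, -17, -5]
x^3 + 12*x^2 + 48*x + 64

The characteristic polynomial is χ_A(x) = (x + 4)^3, so the eigenvalues are known. The minimal polynomial is
  m_A(x) = Π_λ (x − λ)^{k_λ}
where k_λ is the size of the *largest* Jordan block for λ (equivalently, the smallest k with (A − λI)^k v = 0 for every generalised eigenvector v of λ).

  λ = -4: largest Jordan block has size 3, contributing (x + 4)^3

So m_A(x) = (x + 4)^3 = x^3 + 12*x^2 + 48*x + 64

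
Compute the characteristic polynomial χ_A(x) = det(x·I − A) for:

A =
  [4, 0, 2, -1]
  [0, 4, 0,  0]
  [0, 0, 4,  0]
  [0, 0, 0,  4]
x^4 - 16*x^3 + 96*x^2 - 256*x + 256

Expanding det(x·I − A) (e.g. by cofactor expansion or by noting that A is similar to its Jordan form J, which has the same characteristic polynomial as A) gives
  χ_A(x) = x^4 - 16*x^3 + 96*x^2 - 256*x + 256
which factors as (x - 4)^4. The eigenvalues (with algebraic multiplicities) are λ = 4 with multiplicity 4.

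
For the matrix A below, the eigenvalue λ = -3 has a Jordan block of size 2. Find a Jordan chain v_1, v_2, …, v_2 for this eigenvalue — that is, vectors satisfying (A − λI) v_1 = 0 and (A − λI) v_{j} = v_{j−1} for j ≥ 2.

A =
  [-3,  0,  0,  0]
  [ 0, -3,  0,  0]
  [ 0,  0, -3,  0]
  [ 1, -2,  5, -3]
A Jordan chain for λ = -3 of length 2:
v_1 = (0, 0, 0, 1)ᵀ
v_2 = (1, 0, 0, 0)ᵀ

Let N = A − (-3)·I. We want v_2 with N^2 v_2 = 0 but N^1 v_2 ≠ 0; then v_{j-1} := N · v_j for j = 2, …, 2.

Pick v_2 = (1, 0, 0, 0)ᵀ.
Then v_1 = N · v_2 = (0, 0, 0, 1)ᵀ.

Sanity check: (A − (-3)·I) v_1 = (0, 0, 0, 0)ᵀ = 0. ✓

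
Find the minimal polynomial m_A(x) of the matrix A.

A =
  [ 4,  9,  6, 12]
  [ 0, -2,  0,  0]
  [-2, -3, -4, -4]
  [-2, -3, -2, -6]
x^2 + 4*x + 4

The characteristic polynomial is χ_A(x) = (x + 2)^4, so the eigenvalues are known. The minimal polynomial is
  m_A(x) = Π_λ (x − λ)^{k_λ}
where k_λ is the size of the *largest* Jordan block for λ (equivalently, the smallest k with (A − λI)^k v = 0 for every generalised eigenvector v of λ).

  λ = -2: largest Jordan block has size 2, contributing (x + 2)^2

So m_A(x) = (x + 2)^2 = x^2 + 4*x + 4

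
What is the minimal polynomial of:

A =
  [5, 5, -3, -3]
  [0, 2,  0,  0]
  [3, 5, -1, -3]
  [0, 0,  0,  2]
x^2 - 4*x + 4

The characteristic polynomial is χ_A(x) = (x - 2)^4, so the eigenvalues are known. The minimal polynomial is
  m_A(x) = Π_λ (x − λ)^{k_λ}
where k_λ is the size of the *largest* Jordan block for λ (equivalently, the smallest k with (A − λI)^k v = 0 for every generalised eigenvector v of λ).

  λ = 2: largest Jordan block has size 2, contributing (x − 2)^2

So m_A(x) = (x - 2)^2 = x^2 - 4*x + 4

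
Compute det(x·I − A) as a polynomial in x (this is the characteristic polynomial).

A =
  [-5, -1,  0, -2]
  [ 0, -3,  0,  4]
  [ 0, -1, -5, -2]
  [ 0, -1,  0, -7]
x^4 + 20*x^3 + 150*x^2 + 500*x + 625

Expanding det(x·I − A) (e.g. by cofactor expansion or by noting that A is similar to its Jordan form J, which has the same characteristic polynomial as A) gives
  χ_A(x) = x^4 + 20*x^3 + 150*x^2 + 500*x + 625
which factors as (x + 5)^4. The eigenvalues (with algebraic multiplicities) are λ = -5 with multiplicity 4.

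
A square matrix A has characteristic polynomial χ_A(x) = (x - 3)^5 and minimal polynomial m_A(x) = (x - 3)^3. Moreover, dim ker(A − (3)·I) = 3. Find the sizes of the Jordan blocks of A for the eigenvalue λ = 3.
Block sizes for λ = 3: [3, 1, 1]

Step 1 — from the characteristic polynomial, algebraic multiplicity of λ = 3 is 5. From dim ker(A − (3)·I) = 3, there are exactly 3 Jordan blocks for λ = 3.
Step 2 — from the minimal polynomial, the factor (x − 3)^3 tells us the largest block for λ = 3 has size 3.
Step 3 — with total size 5, 3 blocks, and largest block 3, the block sizes (in nonincreasing order) are [3, 1, 1].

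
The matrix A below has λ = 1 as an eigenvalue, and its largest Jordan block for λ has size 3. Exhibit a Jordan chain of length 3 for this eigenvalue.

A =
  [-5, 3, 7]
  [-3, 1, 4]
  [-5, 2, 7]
A Jordan chain for λ = 1 of length 3:
v_1 = (-8, -2, -6)ᵀ
v_2 = (-6, -3, -5)ᵀ
v_3 = (1, 0, 0)ᵀ

Let N = A − (1)·I. We want v_3 with N^3 v_3 = 0 but N^2 v_3 ≠ 0; then v_{j-1} := N · v_j for j = 3, …, 2.

Pick v_3 = (1, 0, 0)ᵀ.
Then v_2 = N · v_3 = (-6, -3, -5)ᵀ.
Then v_1 = N · v_2 = (-8, -2, -6)ᵀ.

Sanity check: (A − (1)·I) v_1 = (0, 0, 0)ᵀ = 0. ✓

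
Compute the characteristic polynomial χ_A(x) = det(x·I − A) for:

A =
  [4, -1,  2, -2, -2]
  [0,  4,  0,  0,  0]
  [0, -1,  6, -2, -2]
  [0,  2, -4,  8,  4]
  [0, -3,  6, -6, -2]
x^5 - 20*x^4 + 160*x^3 - 640*x^2 + 1280*x - 1024

Expanding det(x·I − A) (e.g. by cofactor expansion or by noting that A is similar to its Jordan form J, which has the same characteristic polynomial as A) gives
  χ_A(x) = x^5 - 20*x^4 + 160*x^3 - 640*x^2 + 1280*x - 1024
which factors as (x - 4)^5. The eigenvalues (with algebraic multiplicities) are λ = 4 with multiplicity 5.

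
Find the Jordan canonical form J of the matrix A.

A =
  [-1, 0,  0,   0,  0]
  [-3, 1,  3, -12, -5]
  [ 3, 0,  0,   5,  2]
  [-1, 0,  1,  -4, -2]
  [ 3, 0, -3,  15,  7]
J_1(-1) ⊕ J_2(1) ⊕ J_2(1)

The characteristic polynomial is
  det(x·I − A) = x^5 - 3*x^4 + 2*x^3 + 2*x^2 - 3*x + 1 = (x - 1)^4*(x + 1)

Eigenvalues and multiplicities (the geometric multiplicity of λ is n − rank(A − λI), which equals the number of Jordan blocks for λ):
  λ = -1: algebraic multiplicity = 1, geometric multiplicity = 1
  λ = 1: algebraic multiplicity = 4, geometric multiplicity = 2

Determining the block sizes for each eigenvalue:
  λ = -1: one block (gm = 1), so the single block has size am = 1 → block sizes [1]
  λ = 1: with am = 4 and gm = 2, the partition is not yet determined (e.g. several partitions of 4 into 2 parts exist). Let N = A − (1)·I. Computing rank(N^1) = 3, rank(N^2) = 1; the number of blocks of size ≥ j is rank(N^{j−1}) − rank(N^j), giving [2, 2]. So we have 2 block(s) of size 2 → block sizes [2, 2]

Assembling the blocks gives a Jordan form
J =
  [-1, 0, 0, 0, 0]
  [ 0, 1, 1, 0, 0]
  [ 0, 0, 1, 0, 0]
  [ 0, 0, 0, 1, 1]
  [ 0, 0, 0, 0, 1]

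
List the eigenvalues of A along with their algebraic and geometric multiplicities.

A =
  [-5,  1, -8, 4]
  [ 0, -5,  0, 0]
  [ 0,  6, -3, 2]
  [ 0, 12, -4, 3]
λ = -5: alg = 2, geom = 1; λ = -1: alg = 1, geom = 1; λ = 1: alg = 1, geom = 1

Step 1 — factor the characteristic polynomial to read off the algebraic multiplicities:
  χ_A(x) = (x - 1)*(x + 1)*(x + 5)^2

Step 2 — compute geometric multiplicities via the rank-nullity identity g(λ) = n − rank(A − λI):
  rank(A − (-5)·I) = 3, so dim ker(A − (-5)·I) = n − 3 = 1
  rank(A − (-1)·I) = 3, so dim ker(A − (-1)·I) = n − 3 = 1
  rank(A − (1)·I) = 3, so dim ker(A − (1)·I) = n − 3 = 1

Summary:
  λ = -5: algebraic multiplicity = 2, geometric multiplicity = 1
  λ = -1: algebraic multiplicity = 1, geometric multiplicity = 1
  λ = 1: algebraic multiplicity = 1, geometric multiplicity = 1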